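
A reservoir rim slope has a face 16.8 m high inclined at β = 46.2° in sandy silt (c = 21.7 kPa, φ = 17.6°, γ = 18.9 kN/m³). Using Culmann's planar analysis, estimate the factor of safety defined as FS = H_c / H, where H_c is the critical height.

FS = 1.54

H_c = (4c/γ) · sinβ cosφ / [1 − cos(β − φ)]
    = (4·21.7/18.9) · sin46.2°·cos17.6° / [1 − cos28.6°]
    = 4.593 · 0.6880 / 0.1220 = 25.89 m
FS = H_c / H = 25.89 / 16.8 = 1.541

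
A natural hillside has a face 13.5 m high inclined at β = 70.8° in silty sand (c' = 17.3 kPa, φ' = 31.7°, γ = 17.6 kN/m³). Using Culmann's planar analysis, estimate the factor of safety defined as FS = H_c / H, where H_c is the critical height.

H_c = (4c'/γ) · sinβ cosφ' / [1 − cos(β − φ')]
    = (4·17.3/17.6) · sin70.8°·cos31.7° / [1 − cos39.1°]
    = 3.932 · 0.8035 / 0.2240 = 14.11 m
FS = H_c / H = 14.11 / 13.5 = 1.045

FS = 1.04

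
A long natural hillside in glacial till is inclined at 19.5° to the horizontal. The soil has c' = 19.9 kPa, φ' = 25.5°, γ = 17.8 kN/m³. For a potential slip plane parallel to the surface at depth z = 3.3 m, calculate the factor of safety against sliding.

For an infinite slope with a slip plane parallel to the surface (no pore pressure): FS = [c' + γz cos²β tanφ'] / [γz sinβ cosβ].
γz = 17.8·3.3 = 58.74 kN/m²
Numerator = 19.9 + 58.74·cos²19.5°·tan25.5° = 19.9 + 58.74·0.8886·0.4770 = 44.796 kPa
Denominator = 58.74·sin19.5°·cos19.5° = 58.74·0.3338·0.9426 = 18.483 kPa
FS = 44.796 / 18.483 = 2.424

FS = 2.42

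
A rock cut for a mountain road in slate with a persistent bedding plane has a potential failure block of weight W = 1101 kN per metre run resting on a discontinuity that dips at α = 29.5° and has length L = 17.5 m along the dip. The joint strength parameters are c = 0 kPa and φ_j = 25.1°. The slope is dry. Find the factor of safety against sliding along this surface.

FS = 0.83

Resolving the block weight along and normal to the plane and applying the Mohr–Coulomb strength on the joint:
N' = W cosα = 1101·cos29.5° = 958.3 kN/m
Driving force T = W sinα = 1101·sin29.5° = 542.2 kN/m
Resisting force R = c·L + N'·tanφ_j = 0·17.5 + 958.3·tan25.1° = 0.0 + 448.9 = 448.9 kN/m
FS = R / T = 448.9 / 542.2 = 0.828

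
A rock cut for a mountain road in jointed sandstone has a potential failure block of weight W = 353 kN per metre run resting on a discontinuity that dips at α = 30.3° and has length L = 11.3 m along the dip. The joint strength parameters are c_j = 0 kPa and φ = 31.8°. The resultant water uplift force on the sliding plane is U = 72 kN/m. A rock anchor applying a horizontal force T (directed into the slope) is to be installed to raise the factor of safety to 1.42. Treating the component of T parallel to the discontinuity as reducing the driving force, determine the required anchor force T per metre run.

Resolving forces along and normal to the sliding plane, with the horizontal anchor force T adding T·sinα to the effective normal force and T·cosα acting up the plane against the driving force:
FS = [c_jL + (W cosα − U + T sinα) tanφ] / [W sinα − T cosα]
Without the anchor: N' = 232.8 kN/m, driving T_d = 178.1 kN/m, resisting R = 0·11.3 + 232.8·tan31.8° = 144.3 kN/m, FS = 0.81.
Setting FS = 1.42 and solving for T:
1.42·(178.1 − T cos30.3°) = 144.3 + T sin30.3°·tan31.8°
T·(sin30.3°·tan31.8° + 1.42·cos30.3°) = 1.42·178.1 − 144.3
T·(0.5045·0.6200 + 1.42·0.8634) = 252.9 − 144.3 = 108.6
T·1.5388 = 108.6
T = 70.6 kN/m

T = 71 kN/m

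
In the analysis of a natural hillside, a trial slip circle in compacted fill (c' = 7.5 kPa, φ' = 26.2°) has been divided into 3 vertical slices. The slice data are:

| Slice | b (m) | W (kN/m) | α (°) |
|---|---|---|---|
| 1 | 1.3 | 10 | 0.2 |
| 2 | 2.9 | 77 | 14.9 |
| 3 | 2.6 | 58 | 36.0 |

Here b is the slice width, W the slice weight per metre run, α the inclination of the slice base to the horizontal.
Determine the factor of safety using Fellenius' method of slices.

Ordinary method of slices: FS = Σ[c'·Δl_i + (W_i cosα_i)·tanφ'] / Σ W_i sinα_i, with Δl_i = b_i / cosα_i.
Slice 1: Δl = 1.3/cos0.2° = 1.300 m; N'_1 = 10·cos0.2° = 10.0; c'Δl = 9.75; W sinα = 0.0
Slice 2: Δl = 2.9/cos14.9° = 3.001 m; N'_2 = 77·cos14.9° = 74.4; c'Δl = 22.51; W sinα = 19.8
Slice 3: Δl = 2.6/cos36.0° = 3.214 m; N'_3 = 58·cos36.0° = 46.9; c'Δl = 24.10; W sinα = 34.1
Σc'Δl = 56.4 kN/m; ΣN' = 131.3 kN/m; ΣW sinα = 53.9 kN/m
Resisting = 56.4 + 131.3·tan26.2° = 56.4 + 64.6 = 121.0 kN/m
FS = 121.0 / 53.9 = 2.244

FS = 2.24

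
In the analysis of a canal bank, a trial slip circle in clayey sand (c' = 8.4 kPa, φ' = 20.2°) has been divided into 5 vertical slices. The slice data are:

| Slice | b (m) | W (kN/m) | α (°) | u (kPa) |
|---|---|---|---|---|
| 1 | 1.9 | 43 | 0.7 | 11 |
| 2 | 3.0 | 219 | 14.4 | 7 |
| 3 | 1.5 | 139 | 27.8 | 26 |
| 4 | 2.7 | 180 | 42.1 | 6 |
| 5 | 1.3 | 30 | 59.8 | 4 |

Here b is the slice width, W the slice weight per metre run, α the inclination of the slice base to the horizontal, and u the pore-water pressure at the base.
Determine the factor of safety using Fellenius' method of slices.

FS = 0.97

Ordinary method of slices: FS = Σ[c'·Δl_i + (W_i cosα_i − u_i·Δl_i)·tanφ'] / Σ W_i sinα_i, with Δl_i = b_i / cosα_i.
Slice 1: Δl = 1.9/cos0.7° = 1.900 m; N'_1 = 43·cos0.7° − 11·1.900 = 22.1; c'Δl = 15.96; W sinα = 0.5
Slice 2: Δl = 3.0/cos14.4° = 3.097 m; N'_2 = 219·cos14.4° − 7·3.097 = 190.4; c'Δl = 26.02; W sinα = 54.5
Slice 3: Δl = 1.5/cos27.8° = 1.696 m; N'_3 = 139·cos27.8° − 26·1.696 = 78.9; c'Δl = 14.24; W sinα = 64.8
Slice 4: Δl = 2.7/cos42.1° = 3.639 m; N'_4 = 180·cos42.1° − 6·3.639 = 111.7; c'Δl = 30.57; W sinα = 120.7
Slice 5: Δl = 1.3/cos59.8° = 2.584 m; N'_5 = 30·cos59.8° − 4·2.584 = 4.8; c'Δl = 21.71; W sinα = 25.9
Σc'Δl = 108.5 kN/m; ΣN' = 407.9 kN/m; ΣW sinα = 266.4 kN/m
Resisting = 108.5 + 407.9·tan20.2° = 108.5 + 150.1 = 258.6 kN/m
FS = 258.6 / 266.4 = 0.971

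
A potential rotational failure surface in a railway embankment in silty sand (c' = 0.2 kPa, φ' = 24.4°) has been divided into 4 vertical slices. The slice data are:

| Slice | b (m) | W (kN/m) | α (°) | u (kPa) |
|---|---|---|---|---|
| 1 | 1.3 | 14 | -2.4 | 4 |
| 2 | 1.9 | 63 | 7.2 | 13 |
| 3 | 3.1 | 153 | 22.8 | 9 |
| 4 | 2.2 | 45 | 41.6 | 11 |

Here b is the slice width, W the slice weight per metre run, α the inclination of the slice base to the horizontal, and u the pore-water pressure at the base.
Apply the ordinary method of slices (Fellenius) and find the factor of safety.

Ordinary method of slices: FS = Σ[c'·Δl_i + (W_i cosα_i − u_i·Δl_i)·tanφ'] / Σ W_i sinα_i, with Δl_i = b_i / cosα_i.
Slice 1: Δl = 1.3/cos(-2.4°) = 1.301 m; N'_1 = 14·cos(-2.4°) − 4·1.301 = 8.8; c'Δl = 0.26; W sinα = -0.6
Slice 2: Δl = 1.9/cos7.2° = 1.915 m; N'_2 = 63·cos7.2° − 13·1.915 = 37.6; c'Δl = 0.38; W sinα = 7.9
Slice 3: Δl = 3.1/cos22.8° = 3.363 m; N'_3 = 153·cos22.8° − 9·3.363 = 110.8; c'Δl = 0.67; W sinα = 59.3
Slice 4: Δl = 2.2/cos41.6° = 2.942 m; N'_4 = 45·cos41.6° − 11·2.942 = 1.3; c'Δl = 0.59; W sinα = 29.9
Σc'Δl = 1.9 kN/m; ΣN' = 158.5 kN/m; ΣW sinα = 96.5 kN/m
Resisting = 1.9 + 158.5·tan24.4° = 1.9 + 71.9 = 73.8 kN/m
FS = 73.8 / 96.5 = 0.765

FS = 0.76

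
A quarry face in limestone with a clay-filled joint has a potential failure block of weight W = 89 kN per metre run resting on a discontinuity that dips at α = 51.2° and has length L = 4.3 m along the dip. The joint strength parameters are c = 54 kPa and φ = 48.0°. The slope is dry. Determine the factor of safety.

Resolving the block weight along and normal to the plane and applying the Mohr–Coulomb strength on the joint:
N' = W cosα = 89·cos51.2° = 55.8 kN/m
Driving force T = W sinα = 89·sin51.2° = 69.4 kN/m
Resisting force R = c·L + N'·tanφ = 54·4.3 + 55.8·tan48.0° = 232.2 + 61.9 = 294.1 kN/m
FS = R / T = 294.1 / 69.4 = 4.241

FS = 4.24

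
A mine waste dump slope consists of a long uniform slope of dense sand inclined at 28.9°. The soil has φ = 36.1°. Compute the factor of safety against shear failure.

For a dry cohesionless infinite slope the factor of safety is FS = tanφ / tanβ.
FS = tan36.1° / tan28.9° = 0.7292 / 0.5520 = 1.321

FS = 1.32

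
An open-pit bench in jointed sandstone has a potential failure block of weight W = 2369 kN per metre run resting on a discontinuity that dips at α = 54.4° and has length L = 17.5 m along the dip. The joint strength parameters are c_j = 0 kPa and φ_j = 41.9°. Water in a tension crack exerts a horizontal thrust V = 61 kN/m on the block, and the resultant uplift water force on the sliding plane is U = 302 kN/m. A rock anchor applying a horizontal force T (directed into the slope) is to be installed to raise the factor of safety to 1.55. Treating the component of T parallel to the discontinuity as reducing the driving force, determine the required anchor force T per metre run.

Resolving forces along and normal to the sliding plane, with the horizontal anchor force T adding T·sinα to the effective normal force and T·cosα acting up the plane against the driving force:
FS = [c_jL + (W cosα − U − V sinα + T sinα) tanφ_j] / [W sinα + V cosα − T cosα]
Without the anchor: N' = 1027.5 kN/m, driving T_d = 1961.7 kN/m, resisting R = 0·17.5 + 1027.5·tan41.9° = 921.9 kN/m, FS = 0.47.
Setting FS = 1.55 and solving for T:
1.55·(1961.7 − T cos54.4°) = 921.9 + T sin54.4°·tan41.9°
T·(sin54.4°·tan41.9° + 1.55·cos54.4°) = 1.55·1961.7 − 921.9
T·(0.8131·0.8972 + 1.55·0.5821) = 3040.7 − 921.9 = 2118.8
T·1.6318 = 2118.8
T = 1298.4 kN/m

T = 1298 kN/m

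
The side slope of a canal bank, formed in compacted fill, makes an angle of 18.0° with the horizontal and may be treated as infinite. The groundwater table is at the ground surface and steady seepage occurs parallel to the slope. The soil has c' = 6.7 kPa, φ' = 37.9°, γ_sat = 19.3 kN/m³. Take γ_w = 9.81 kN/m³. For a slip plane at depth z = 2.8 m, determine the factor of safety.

FS = 1.60

With seepage parallel to the slope and the water table at the surface, the effective normal stress on the slip plane uses the buoyant unit weight γ' = γ_sat − γ_w while the driving shear stress uses γ_sat:
FS = [c' + γ' z cos²β tanφ'] / [γ_sat z sinβ cosβ]
γ' = 19.3 − 9.81 = 9.49 kN/m³
Numerator = 6.7 + 9.49·2.8·cos²18.0°·tan37.9° = 6.7 + 9.49·2.8·0.9045·0.7785 = 25.410 kPa
Denominator = 19.3·2.8·sin18.0°·cos18.0° = 19.3·2.8·0.3090·0.9511 = 15.882 kPa
FS = 25.410 / 15.882 = 1.600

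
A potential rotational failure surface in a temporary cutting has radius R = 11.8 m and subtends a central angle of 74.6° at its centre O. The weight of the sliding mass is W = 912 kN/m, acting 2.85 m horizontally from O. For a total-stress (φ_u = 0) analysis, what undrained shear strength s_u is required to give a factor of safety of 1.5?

s_u = 21.5 kPa

FS = s_u·L_a·R / (W·d), so s_u = FS·W·d / (L_a·R).
Arc length L_a = R·θ = 11.8·(74.6°·π/180) = 11.8·1.3020 = 15.36 m
s_u = 1.5·912·2.85 / (15.36·11.8) = 3898.8 / 181.29 = 21.51 kPa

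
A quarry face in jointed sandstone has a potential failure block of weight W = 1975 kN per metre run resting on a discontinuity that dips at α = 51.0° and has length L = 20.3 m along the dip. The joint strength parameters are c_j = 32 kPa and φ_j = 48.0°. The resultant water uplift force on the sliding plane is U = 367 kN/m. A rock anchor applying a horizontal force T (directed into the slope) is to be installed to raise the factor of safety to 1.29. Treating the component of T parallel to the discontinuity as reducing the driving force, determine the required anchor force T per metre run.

Resolving forces along and normal to the sliding plane, with the horizontal anchor force T adding T·sinα to the effective normal force and T·cosα acting up the plane against the driving force:
FS = [c_jL + (W cosα − U + T sinα) tanφ_j] / [W sinα − T cosα]
Without the anchor: N' = 875.9 kN/m, driving T_d = 1534.9 kN/m, resisting R = 32·20.3 + 875.9·tan48.0° = 1622.4 kN/m, FS = 1.06.
Setting FS = 1.29 and solving for T:
1.29·(1534.9 − T cos51.0°) = 1622.4 + T sin51.0°·tan48.0°
T·(sin51.0°·tan48.0° + 1.29·cos51.0°) = 1.29·1534.9 − 1622.4
T·(0.7771·1.1106 + 1.29·0.6293) = 1980.0 − 1622.4 = 357.6
T·1.6749 = 357.6
T = 213.5 kN/m

T = 213 kN/m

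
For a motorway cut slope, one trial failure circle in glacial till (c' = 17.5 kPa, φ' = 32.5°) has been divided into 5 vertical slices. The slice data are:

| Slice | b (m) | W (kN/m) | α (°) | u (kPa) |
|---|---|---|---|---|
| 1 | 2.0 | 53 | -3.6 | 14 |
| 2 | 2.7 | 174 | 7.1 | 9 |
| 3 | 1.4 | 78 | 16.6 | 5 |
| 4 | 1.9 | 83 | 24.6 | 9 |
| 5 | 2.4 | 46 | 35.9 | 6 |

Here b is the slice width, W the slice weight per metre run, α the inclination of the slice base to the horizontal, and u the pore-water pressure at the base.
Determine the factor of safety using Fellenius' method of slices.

Ordinary method of slices: FS = Σ[c'·Δl_i + (W_i cosα_i − u_i·Δl_i)·tanφ'] / Σ W_i sinα_i, with Δl_i = b_i / cosα_i.
Slice 1: Δl = 2.0/cos(-3.6°) = 2.004 m; N'_1 = 53·cos(-3.6°) − 14·2.004 = 24.8; c'Δl = 35.07; W sinα = -3.3
Slice 2: Δl = 2.7/cos7.1° = 2.721 m; N'_2 = 174·cos7.1° − 9·2.721 = 148.2; c'Δl = 47.62; W sinα = 21.5
Slice 3: Δl = 1.4/cos16.6° = 1.461 m; N'_3 = 78·cos16.6° − 5·1.461 = 67.4; c'Δl = 25.57; W sinα = 22.3
Slice 4: Δl = 1.9/cos24.6° = 2.090 m; N'_4 = 83·cos24.6° − 9·2.090 = 56.7; c'Δl = 36.57; W sinα = 34.6
Slice 5: Δl = 2.4/cos35.9° = 2.963 m; N'_5 = 46·cos35.9° − 6·2.963 = 19.5; c'Δl = 51.85; W sinα = 27.0
Σc'Δl = 196.7 kN/m; ΣN' = 316.6 kN/m; ΣW sinα = 102.0 kN/m
Resisting = 196.7 + 316.6·tan32.5° = 196.7 + 201.7 = 398.4 kN/m
FS = 398.4 / 102.0 = 3.906

FS = 3.91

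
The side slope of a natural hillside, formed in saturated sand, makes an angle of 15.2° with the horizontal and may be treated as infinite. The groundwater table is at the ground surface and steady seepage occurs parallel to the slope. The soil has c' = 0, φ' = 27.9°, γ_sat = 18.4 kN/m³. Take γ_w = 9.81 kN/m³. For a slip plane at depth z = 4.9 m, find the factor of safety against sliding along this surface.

FS = 0.91

With seepage parallel to the slope and the water table at the surface, the effective normal stress on the slip plane uses the buoyant unit weight γ' = γ_sat − γ_w while the driving shear stress uses γ_sat:
FS = [c' + γ' z cos²β tanφ'] / [γ_sat z sinβ cosβ]
(For c' = 0 this reduces to FS = (γ'/γ_sat)·tanφ'/tanβ.)
γ' = 18.4 − 9.81 = 8.59 kN/m³
Numerator = 0.0 + 8.59·4.9·cos²15.2°·tan27.9° = 0.0 + 8.59·4.9·0.9313·0.5295 = 20.754 kPa
Denominator = 18.4·4.9·sin15.2°·cos15.2° = 18.4·4.9·0.2622·0.9650 = 22.812 kPa
FS = 20.754 / 22.812 = 0.910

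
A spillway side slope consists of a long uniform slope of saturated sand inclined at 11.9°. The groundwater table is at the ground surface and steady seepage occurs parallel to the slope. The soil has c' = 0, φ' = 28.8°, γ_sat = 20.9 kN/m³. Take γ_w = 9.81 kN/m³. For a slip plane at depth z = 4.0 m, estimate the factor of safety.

FS = 1.38

With seepage parallel to the slope and the water table at the surface, the effective normal stress on the slip plane uses the buoyant unit weight γ' = γ_sat − γ_w while the driving shear stress uses γ_sat:
FS = [c' + γ' z cos²β tanφ'] / [γ_sat z sinβ cosβ]
(For c' = 0 this reduces to FS = (γ'/γ_sat)·tanφ'/tanβ.)
γ' = 20.9 − 9.81 = 11.09 kN/m³
Numerator = 0.0 + 11.09·4.0·cos²11.9°·tan28.8° = 0.0 + 11.09·4.0·0.9575·0.5498 = 23.350 kPa
Denominator = 20.9·4.0·sin11.9°·cos11.9° = 20.9·4.0·0.2062·0.9785 = 16.868 kPa
FS = 23.350 / 16.868 = 1.384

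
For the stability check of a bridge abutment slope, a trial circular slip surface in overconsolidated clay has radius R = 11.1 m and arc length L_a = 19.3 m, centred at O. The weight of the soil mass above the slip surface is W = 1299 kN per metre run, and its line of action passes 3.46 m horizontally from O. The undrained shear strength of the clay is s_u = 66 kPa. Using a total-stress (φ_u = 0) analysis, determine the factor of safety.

Taking moments about the centre O, the resisting moment is provided by the undrained shear strength acting along the arc:
M_R = s_u·L_a·R = 66·19.30·11.1 = 14139.2 kN·m/m
M_D = W·d = 1299·3.46 = 4494.5 kN·m/m
FS = M_R / M_D = 14139.2 / 4494.5 = 3.146

FS = 3.15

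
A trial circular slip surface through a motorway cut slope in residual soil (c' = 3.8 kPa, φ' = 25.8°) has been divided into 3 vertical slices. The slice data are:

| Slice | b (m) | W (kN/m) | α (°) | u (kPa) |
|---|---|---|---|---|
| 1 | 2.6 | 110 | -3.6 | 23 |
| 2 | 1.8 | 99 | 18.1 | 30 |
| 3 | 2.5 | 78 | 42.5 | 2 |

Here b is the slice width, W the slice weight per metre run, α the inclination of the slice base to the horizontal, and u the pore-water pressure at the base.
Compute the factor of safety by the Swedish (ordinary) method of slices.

FS = 1.26

Ordinary method of slices: FS = Σ[c'·Δl_i + (W_i cosα_i − u_i·Δl_i)·tanφ'] / Σ W_i sinα_i, with Δl_i = b_i / cosα_i.
Slice 1: Δl = 2.6/cos(-3.6°) = 2.605 m; N'_1 = 110·cos(-3.6°) − 23·2.605 = 49.9; c'Δl = 9.90; W sinα = -6.9
Slice 2: Δl = 1.8/cos18.1° = 1.894 m; N'_2 = 99·cos18.1° − 30·1.894 = 37.3; c'Δl = 7.20; W sinα = 30.8
Slice 3: Δl = 2.5/cos42.5° = 3.391 m; N'_3 = 78·cos42.5° − 2·3.391 = 50.7; c'Δl = 12.89; W sinα = 52.7
Σc'Δl = 30.0 kN/m; ΣN' = 137.9 kN/m; ΣW sinα = 76.5 kN/m
Resisting = 30.0 + 137.9·tan25.8° = 30.0 + 66.7 = 96.6 kN/m
FS = 96.6 / 76.5 = 1.262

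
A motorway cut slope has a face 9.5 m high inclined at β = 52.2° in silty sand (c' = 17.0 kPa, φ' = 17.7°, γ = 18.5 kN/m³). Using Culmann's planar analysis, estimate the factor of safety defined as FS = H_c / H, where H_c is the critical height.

FS = 1.66

H_c = (4c'/γ) · sinβ cosφ' / [1 − cos(β − φ')]
    = (4·17.0/18.5) · sin52.2°·cos17.7° / [1 − cos34.5°]
    = 3.676 · 0.7528 / 0.1759 = 15.73 m
FS = H_c / H = 15.73 / 9.5 = 1.656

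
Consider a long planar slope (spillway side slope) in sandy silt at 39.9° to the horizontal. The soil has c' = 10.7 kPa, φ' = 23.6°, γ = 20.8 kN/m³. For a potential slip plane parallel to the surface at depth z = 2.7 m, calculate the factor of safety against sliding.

For an infinite slope with a slip plane parallel to the surface (no pore pressure): FS = [c' + γz cos²β tanφ'] / [γz sinβ cosβ].
γz = 20.8·2.7 = 56.16 kN/m²
Numerator = 10.7 + 56.16·cos²39.9°·tan23.6° = 10.7 + 56.16·0.5885·0.4369 = 25.140 kPa
Denominator = 56.16·sin39.9°·cos39.9° = 56.16·0.6414·0.7672 = 27.636 kPa
FS = 25.140 / 27.636 = 0.910

FS = 0.91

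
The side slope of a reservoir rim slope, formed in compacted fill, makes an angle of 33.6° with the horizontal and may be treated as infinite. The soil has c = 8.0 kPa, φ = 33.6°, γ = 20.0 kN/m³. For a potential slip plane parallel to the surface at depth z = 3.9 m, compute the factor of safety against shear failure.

FS = 1.22

For an infinite slope with a slip plane parallel to the surface (no pore pressure): FS = [c + γz cos²β tanφ] / [γz sinβ cosβ].
γz = 20.0·3.9 = 78.00 kN/m²
Numerator = 8.0 + 78.00·cos²33.6°·tan33.6° = 8.0 + 78.00·0.6938·0.6644 = 43.953 kPa
Denominator = 78.00·sin33.6°·cos33.6° = 78.00·0.5534·0.8329 = 35.953 kPa
FS = 43.953 / 35.953 = 1.223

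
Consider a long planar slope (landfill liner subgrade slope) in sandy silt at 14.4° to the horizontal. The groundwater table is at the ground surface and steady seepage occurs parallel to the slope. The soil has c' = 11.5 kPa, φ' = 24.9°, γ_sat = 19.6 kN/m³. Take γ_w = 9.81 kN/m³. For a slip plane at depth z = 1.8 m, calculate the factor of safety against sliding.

FS = 2.26

With seepage parallel to the slope and the water table at the surface, the effective normal stress on the slip plane uses the buoyant unit weight γ' = γ_sat − γ_w while the driving shear stress uses γ_sat:
FS = [c' + γ' z cos²β tanφ'] / [γ_sat z sinβ cosβ]
γ' = 19.6 − 9.81 = 9.79 kN/m³
Numerator = 11.5 + 9.79·1.8·cos²14.4°·tan24.9° = 11.5 + 9.79·1.8·0.9382·0.4642 = 19.174 kPa
Denominator = 19.6·1.8·sin14.4°·cos14.4° = 19.6·1.8·0.2487·0.9686 = 8.498 kPa
FS = 19.174 / 8.498 = 2.256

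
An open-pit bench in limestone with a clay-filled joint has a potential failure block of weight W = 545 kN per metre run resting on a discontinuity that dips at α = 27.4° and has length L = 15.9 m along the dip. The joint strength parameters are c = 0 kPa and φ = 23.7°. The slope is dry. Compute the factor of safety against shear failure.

Resolving the block weight along and normal to the plane and applying the Mohr–Coulomb strength on the joint:
N' = W cosα = 545·cos27.4° = 483.9 kN/m
Driving force T = W sinα = 545·sin27.4° = 250.8 kN/m
Resisting force R = c·L + N'·tanφ = 0·15.9 + 483.9·tan23.7° = 0.0 + 212.4 = 212.4 kN/m
FS = R / T = 212.4 / 250.8 = 0.847

FS = 0.85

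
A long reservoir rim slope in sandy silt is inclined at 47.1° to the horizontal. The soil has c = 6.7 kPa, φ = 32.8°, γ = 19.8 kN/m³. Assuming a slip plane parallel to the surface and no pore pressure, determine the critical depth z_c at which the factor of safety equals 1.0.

z_c = 1.69 m

Setting FS = 1.00 in FS = [c + γz cos²β tanφ] / [γz sinβ cosβ] and solving for z:
z = c / [γ cosβ (FS·sinβ − cosβ·tanφ)]
  = 6.7 / [19.8·cos47.1°·(1.00·sin47.1° − cos47.1°·tan32.8°)]
  = 6.7 / [19.8·0.6807·(1.00·0.7325 − 0.6807·0.6445)]
  = 6.7 / 3.9606 = 1.692 m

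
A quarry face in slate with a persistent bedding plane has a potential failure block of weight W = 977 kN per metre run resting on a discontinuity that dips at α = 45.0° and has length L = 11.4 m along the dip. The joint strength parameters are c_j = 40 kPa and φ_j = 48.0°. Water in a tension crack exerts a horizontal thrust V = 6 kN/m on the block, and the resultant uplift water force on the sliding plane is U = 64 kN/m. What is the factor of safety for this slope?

Resolving the block weight along and normal to the plane and applying the Mohr–Coulomb strength on the joint:
N' = W cosα − U − V sinα = 977·cos45.0° − 64 − 6·sin45.0° = 622.6 kN/m
Driving force T = W sinα + V cosα = 977·sin45.0° + 6·cos45.0° = 695.1 kN/m
Resisting force R = c_j·L + N'·tanφ_j = 40·11.4 + 622.6·tan48.0° = 456.0 + 691.5 = 1147.5 kN/m
FS = R / T = 1147.5 / 695.1 = 1.651

FS = 1.65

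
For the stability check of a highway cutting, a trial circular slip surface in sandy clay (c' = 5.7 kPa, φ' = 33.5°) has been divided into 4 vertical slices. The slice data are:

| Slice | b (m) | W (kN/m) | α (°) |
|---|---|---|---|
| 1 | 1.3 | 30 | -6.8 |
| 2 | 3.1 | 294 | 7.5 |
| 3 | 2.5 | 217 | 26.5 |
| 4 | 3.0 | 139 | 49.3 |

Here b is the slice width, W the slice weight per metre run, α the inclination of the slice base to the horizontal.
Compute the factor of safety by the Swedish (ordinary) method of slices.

FS = 1.98

Ordinary method of slices: FS = Σ[c'·Δl_i + (W_i cosα_i)·tanφ'] / Σ W_i sinα_i, with Δl_i = b_i / cosα_i.
Slice 1: Δl = 1.3/cos(-6.8°) = 1.309 m; N'_1 = 30·cos(-6.8°) = 29.8; c'Δl = 7.46; W sinα = -3.6
Slice 2: Δl = 3.1/cos7.5° = 3.127 m; N'_2 = 294·cos7.5° = 291.5; c'Δl = 17.82; W sinα = 38.4
Slice 3: Δl = 2.5/cos26.5° = 2.794 m; N'_3 = 217·cos26.5° = 194.2; c'Δl = 15.92; W sinα = 96.8
Slice 4: Δl = 3.0/cos49.3° = 4.601 m; N'_4 = 139·cos49.3° = 90.6; c'Δl = 26.22; W sinα = 105.4
Σc'Δl = 67.4 kN/m; ΣN' = 606.1 kN/m; ΣW sinα = 237.0 kN/m
Resisting = 67.4 + 606.1·tan33.5° = 67.4 + 401.2 = 468.6 kN/m
FS = 468.6 / 237.0 = 1.977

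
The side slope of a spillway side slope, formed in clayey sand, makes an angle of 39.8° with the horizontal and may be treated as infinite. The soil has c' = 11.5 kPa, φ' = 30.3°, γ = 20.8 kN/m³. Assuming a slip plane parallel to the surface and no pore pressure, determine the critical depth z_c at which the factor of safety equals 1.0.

z_c = 3.76 m

Setting FS = 1.00 in FS = [c' + γz cos²β tanφ'] / [γz sinβ cosβ] and solving for z:
z = c' / [γ cosβ (FS·sinβ − cosβ·tanφ')]
  = 11.5 / [20.8·cos39.8°·(1.00·sin39.8° − cos39.8°·tan30.3°)]
  = 11.5 / [20.8·0.7683·(1.00·0.6401 − 0.7683·0.5844)]
  = 11.5 / 3.0548 = 3.765 m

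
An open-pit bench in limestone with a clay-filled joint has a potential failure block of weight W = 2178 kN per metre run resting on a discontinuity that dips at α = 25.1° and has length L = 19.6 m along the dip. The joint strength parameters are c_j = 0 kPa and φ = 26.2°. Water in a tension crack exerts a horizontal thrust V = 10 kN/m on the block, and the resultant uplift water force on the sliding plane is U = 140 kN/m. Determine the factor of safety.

Resolving the block weight along and normal to the plane and applying the Mohr–Coulomb strength on the joint:
N' = W cosα − U − V sinα = 2178·cos25.1° − 140 − 10·sin25.1° = 1828.1 kN/m
Driving force T = W sinα + V cosα = 2178·sin25.1° + 10·cos25.1° = 933.0 kN/m
Resisting force R = c_j·L + N'·tanφ = 0·19.6 + 1828.1·tan26.2° = 0.0 + 899.5 = 899.5 kN/m
FS = R / T = 899.5 / 933.0 = 0.964

FS = 0.96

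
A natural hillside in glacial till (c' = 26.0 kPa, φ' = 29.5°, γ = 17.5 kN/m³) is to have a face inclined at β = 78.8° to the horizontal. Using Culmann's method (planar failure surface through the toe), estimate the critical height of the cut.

Culmann's analysis gives the critical failure plane at α_cr = (β + φ')/2 = (78.8 + 29.5)/2 = 54.1°, and the critical height
H_c = (4c'/γ) · sinβ cosφ' / [1 − cos(β − φ')]
    = (4·26.0/17.5) · sin78.8°·cos29.5° / [1 − cos(49.3°)]
    = 5.943 · 0.9810·0.8704 / [1 − 0.6521]
    = 5.943 · 0.8538 / 0.3479
    = 14.58 m

H_c = 14.58 m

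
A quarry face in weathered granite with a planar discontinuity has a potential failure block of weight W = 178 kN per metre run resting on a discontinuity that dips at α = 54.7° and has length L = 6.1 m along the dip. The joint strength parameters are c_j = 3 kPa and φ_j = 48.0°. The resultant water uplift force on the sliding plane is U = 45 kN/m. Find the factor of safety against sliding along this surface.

FS = 0.57

Resolving the block weight along and normal to the plane and applying the Mohr–Coulomb strength on the joint:
N' = W cosα − U = 178·cos54.7° − 45 = 57.9 kN/m
Driving force T = W sinα = 178·sin54.7° = 145.3 kN/m
Resisting force R = c_j·L + N'·tanφ_j = 3·6.1 + 57.9·tan48.0° = 18.3 + 64.3 = 82.6 kN/m
FS = R / T = 82.6 / 145.3 = 0.568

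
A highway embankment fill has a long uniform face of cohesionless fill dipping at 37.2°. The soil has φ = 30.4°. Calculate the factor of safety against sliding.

FS = 0.77

For a dry cohesionless infinite slope the factor of safety is FS = tanφ / tanβ.
FS = tan30.4° / tan37.2° = 0.5867 / 0.7590 = 0.773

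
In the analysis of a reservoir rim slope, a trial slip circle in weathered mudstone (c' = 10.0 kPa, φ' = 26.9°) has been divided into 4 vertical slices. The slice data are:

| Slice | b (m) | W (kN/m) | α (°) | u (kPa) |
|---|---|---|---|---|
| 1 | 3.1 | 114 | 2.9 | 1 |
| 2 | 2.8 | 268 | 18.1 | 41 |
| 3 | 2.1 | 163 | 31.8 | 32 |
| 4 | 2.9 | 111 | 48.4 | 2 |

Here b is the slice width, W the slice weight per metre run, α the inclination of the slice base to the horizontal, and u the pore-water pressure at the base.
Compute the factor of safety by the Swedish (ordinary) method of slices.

Ordinary method of slices: FS = Σ[c'·Δl_i + (W_i cosα_i − u_i·Δl_i)·tanφ'] / Σ W_i sinα_i, with Δl_i = b_i / cosα_i.
Slice 1: Δl = 3.1/cos2.9° = 3.104 m; N'_1 = 114·cos2.9° − 1·3.104 = 110.8; c'Δl = 31.04; W sinα = 5.8
Slice 2: Δl = 2.8/cos18.1° = 2.946 m; N'_2 = 268·cos18.1° − 41·2.946 = 134.0; c'Δl = 29.46; W sinα = 83.3
Slice 3: Δl = 2.1/cos31.8° = 2.471 m; N'_3 = 163·cos31.8° − 32·2.471 = 59.5; c'Δl = 24.71; W sinα = 85.9
Slice 4: Δl = 2.9/cos48.4° = 4.368 m; N'_4 = 111·cos48.4° − 2·4.368 = 65.0; c'Δl = 43.68; W sinα = 83.0
Σc'Δl = 128.9 kN/m; ΣN' = 369.1 kN/m; ΣW sinα = 257.9 kN/m
Resisting = 128.9 + 369.1·tan26.9° = 128.9 + 187.3 = 316.2 kN/m
FS = 316.2 / 257.9 = 1.226

FS = 1.23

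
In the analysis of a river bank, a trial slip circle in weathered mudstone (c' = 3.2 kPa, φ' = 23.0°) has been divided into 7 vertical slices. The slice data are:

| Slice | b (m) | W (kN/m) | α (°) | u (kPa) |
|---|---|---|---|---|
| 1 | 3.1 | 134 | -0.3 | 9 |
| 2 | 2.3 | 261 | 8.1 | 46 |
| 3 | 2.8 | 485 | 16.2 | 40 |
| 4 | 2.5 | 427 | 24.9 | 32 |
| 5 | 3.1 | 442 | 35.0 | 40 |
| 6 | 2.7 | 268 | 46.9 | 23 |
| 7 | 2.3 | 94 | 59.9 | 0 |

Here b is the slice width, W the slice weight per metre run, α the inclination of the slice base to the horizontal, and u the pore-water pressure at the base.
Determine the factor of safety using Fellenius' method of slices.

FS = 0.69

Ordinary method of slices: FS = Σ[c'·Δl_i + (W_i cosα_i − u_i·Δl_i)·tanφ'] / Σ W_i sinα_i, with Δl_i = b_i / cosα_i.
Slice 1: Δl = 3.1/cos(-0.3°) = 3.100 m; N'_1 = 134·cos(-0.3°) − 9·3.100 = 106.1; c'Δl = 9.92; W sinα = -0.7
Slice 2: Δl = 2.3/cos8.1° = 2.323 m; N'_2 = 261·cos8.1° − 46·2.323 = 151.5; c'Δl = 7.43; W sinα = 36.8
Slice 3: Δl = 2.8/cos16.2° = 2.916 m; N'_3 = 485·cos16.2° − 40·2.916 = 349.1; c'Δl = 9.33; W sinα = 135.3
Slice 4: Δl = 2.5/cos24.9° = 2.756 m; N'_4 = 427·cos24.9° − 32·2.756 = 299.1; c'Δl = 8.82; W sinα = 179.8
Slice 5: Δl = 3.1/cos35.0° = 3.784 m; N'_5 = 442·cos35.0° − 40·3.784 = 210.7; c'Δl = 12.11; W sinα = 253.5
Slice 6: Δl = 2.7/cos46.9° = 3.952 m; N'_6 = 268·cos46.9° − 23·3.952 = 92.2; c'Δl = 12.65; W sinα = 195.7
Slice 7: Δl = 2.3/cos59.9° = 4.586 m; N'_7 = 94·cos59.9° − 0·4.586 = 47.1; c'Δl = 14.68; W sinα = 81.3
Σc'Δl = 74.9 kN/m; ΣN' = 1255.9 kN/m; ΣW sinα = 881.7 kN/m
Resisting = 74.9 + 1255.9·tan23.0° = 74.9 + 533.1 = 608.0 kN/m
FS = 608.0 / 881.7 = 0.690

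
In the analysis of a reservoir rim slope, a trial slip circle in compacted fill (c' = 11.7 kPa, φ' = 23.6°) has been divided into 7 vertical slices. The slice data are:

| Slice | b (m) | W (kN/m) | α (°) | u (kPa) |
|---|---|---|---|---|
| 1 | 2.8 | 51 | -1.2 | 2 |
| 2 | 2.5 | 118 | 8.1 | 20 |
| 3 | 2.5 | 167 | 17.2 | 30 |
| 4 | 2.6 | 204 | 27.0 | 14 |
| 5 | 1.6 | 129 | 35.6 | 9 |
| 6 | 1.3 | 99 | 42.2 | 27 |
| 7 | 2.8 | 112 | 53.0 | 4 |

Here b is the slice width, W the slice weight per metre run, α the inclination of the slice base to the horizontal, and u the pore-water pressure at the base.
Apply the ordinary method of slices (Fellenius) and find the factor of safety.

FS = 1.14

Ordinary method of slices: FS = Σ[c'·Δl_i + (W_i cosα_i − u_i·Δl_i)·tanφ'] / Σ W_i sinα_i, with Δl_i = b_i / cosα_i.
Slice 1: Δl = 2.8/cos(-1.2°) = 2.801 m; N'_1 = 51·cos(-1.2°) − 2·2.801 = 45.4; c'Δl = 32.77; W sinα = -1.1
Slice 2: Δl = 2.5/cos8.1° = 2.525 m; N'_2 = 118·cos8.1° − 20·2.525 = 66.3; c'Δl = 29.54; W sinα = 16.6
Slice 3: Δl = 2.5/cos17.2° = 2.617 m; N'_3 = 167·cos17.2° − 30·2.617 = 81.0; c'Δl = 30.62; W sinα = 49.4
Slice 4: Δl = 2.6/cos27.0° = 2.918 m; N'_4 = 204·cos27.0° − 14·2.918 = 140.9; c'Δl = 34.14; W sinα = 92.6
Slice 5: Δl = 1.6/cos35.6° = 1.968 m; N'_5 = 129·cos35.6° − 9·1.968 = 87.2; c'Δl = 23.02; W sinα = 75.1
Slice 6: Δl = 1.3/cos42.2° = 1.755 m; N'_6 = 99·cos42.2° − 27·1.755 = 26.0; c'Δl = 20.53; W sinα = 66.5
Slice 7: Δl = 2.8/cos53.0° = 4.653 m; N'_7 = 112·cos53.0° − 4·4.653 = 48.8; c'Δl = 54.44; W sinα = 89.4
Σc'Δl = 225.1 kN/m; ΣN' = 495.6 kN/m; ΣW sinα = 388.6 kN/m
Resisting = 225.1 + 495.6·tan23.6° = 225.1 + 216.5 = 441.6 kN/m
FS = 441.6 / 388.6 = 1.136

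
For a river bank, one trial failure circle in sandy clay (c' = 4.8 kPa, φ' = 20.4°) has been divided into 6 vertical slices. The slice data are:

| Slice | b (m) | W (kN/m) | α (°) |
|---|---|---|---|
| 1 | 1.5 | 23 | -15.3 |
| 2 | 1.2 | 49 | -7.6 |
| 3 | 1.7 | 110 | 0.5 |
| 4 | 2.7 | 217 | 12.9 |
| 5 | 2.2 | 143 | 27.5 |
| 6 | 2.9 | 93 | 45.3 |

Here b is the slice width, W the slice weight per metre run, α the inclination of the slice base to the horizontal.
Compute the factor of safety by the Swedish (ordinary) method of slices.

FS = 1.68

Ordinary method of slices: FS = Σ[c'·Δl_i + (W_i cosα_i)·tanφ'] / Σ W_i sinα_i, with Δl_i = b_i / cosα_i.
Slice 1: Δl = 1.5/cos(-15.3°) = 1.555 m; N'_1 = 23·cos(-15.3°) = 22.2; c'Δl = 7.46; W sinα = -6.1
Slice 2: Δl = 1.2/cos(-7.6°) = 1.211 m; N'_2 = 49·cos(-7.6°) = 48.6; c'Δl = 5.81; W sinα = -6.5
Slice 3: Δl = 1.7/cos0.5° = 1.700 m; N'_3 = 110·cos0.5° = 110.0; c'Δl = 8.16; W sinα = 1.0
Slice 4: Δl = 2.7/cos12.9° = 2.770 m; N'_4 = 217·cos12.9° = 211.5; c'Δl = 13.30; W sinα = 48.4
Slice 5: Δl = 2.2/cos27.5° = 2.480 m; N'_5 = 143·cos27.5° = 126.8; c'Δl = 11.91; W sinα = 66.0
Slice 6: Δl = 2.9/cos45.3° = 4.123 m; N'_6 = 93·cos45.3° = 65.4; c'Δl = 19.79; W sinα = 66.1
Σc'Δl = 66.4 kN/m; ΣN' = 584.5 kN/m; ΣW sinα = 169.0 kN/m
Resisting = 66.4 + 584.5·tan20.4° = 66.4 + 217.4 = 283.8 kN/m
FS = 283.8 / 169.0 = 1.679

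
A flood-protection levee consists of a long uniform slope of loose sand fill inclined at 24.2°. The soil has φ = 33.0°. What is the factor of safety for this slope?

FS = 1.44

For a dry cohesionless infinite slope the factor of safety is FS = tanφ / tanβ.
FS = tan33.0° / tan24.2° = 0.6494 / 0.4494 = 1.445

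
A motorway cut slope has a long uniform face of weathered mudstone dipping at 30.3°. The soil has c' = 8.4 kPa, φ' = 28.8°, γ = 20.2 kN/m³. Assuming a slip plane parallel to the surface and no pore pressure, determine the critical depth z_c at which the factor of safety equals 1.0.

Setting FS = 1.00 in FS = [c' + γz cos²β tanφ'] / [γz sinβ cosβ] and solving for z:
z = c' / [γ cosβ (FS·sinβ − cosβ·tanφ')]
  = 8.4 / [20.2·cos30.3°·(1.00·sin30.3° − cos30.3°·tan28.8°)]
  = 8.4 / [20.2·0.8634·(1.00·0.5045 − 0.8634·0.5498)]
  = 8.4 / 0.5210 = 16.123 m

z_c = 16.12 m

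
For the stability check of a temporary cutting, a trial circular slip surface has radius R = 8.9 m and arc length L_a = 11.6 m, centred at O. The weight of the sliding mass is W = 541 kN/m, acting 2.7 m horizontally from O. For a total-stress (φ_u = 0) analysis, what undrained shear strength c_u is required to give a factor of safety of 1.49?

c_u = 21.1 kPa

FS = c_u·L_a·R / (W·d), so c_u = FS·W·d / (L_a·R).
c_u = 1.49·541·2.7 / (11.60·8.9) = 2176.4 / 103.24 = 21.08 kPa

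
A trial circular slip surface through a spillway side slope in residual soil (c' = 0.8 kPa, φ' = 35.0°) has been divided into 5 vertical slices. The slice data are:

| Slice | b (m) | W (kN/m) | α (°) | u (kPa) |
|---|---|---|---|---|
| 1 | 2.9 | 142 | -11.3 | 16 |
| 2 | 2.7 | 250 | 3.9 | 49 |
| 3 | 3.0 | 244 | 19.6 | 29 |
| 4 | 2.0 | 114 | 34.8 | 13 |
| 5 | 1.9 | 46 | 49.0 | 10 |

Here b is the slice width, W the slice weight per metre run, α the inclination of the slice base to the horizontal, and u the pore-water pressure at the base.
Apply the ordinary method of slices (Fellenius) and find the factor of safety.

Ordinary method of slices: FS = Σ[c'·Δl_i + (W_i cosα_i − u_i·Δl_i)·tanφ'] / Σ W_i sinα_i, with Δl_i = b_i / cosα_i.
Slice 1: Δl = 2.9/cos(-11.3°) = 2.957 m; N'_1 = 142·cos(-11.3°) − 16·2.957 = 91.9; c'Δl = 2.37; W sinα = -27.8
Slice 2: Δl = 2.7/cos3.9° = 2.706 m; N'_2 = 250·cos3.9° − 49·2.706 = 116.8; c'Δl = 2.17; W sinα = 17.0
Slice 3: Δl = 3.0/cos19.6° = 3.185 m; N'_3 = 244·cos19.6° − 29·3.185 = 137.5; c'Δl = 2.55; W sinα = 81.9
Slice 4: Δl = 2.0/cos34.8° = 2.436 m; N'_4 = 114·cos34.8° − 13·2.436 = 61.9; c'Δl = 1.95; W sinα = 65.1
Slice 5: Δl = 1.9/cos49.0° = 2.896 m; N'_5 = 46·cos49.0° − 10·2.896 = 1.2; c'Δl = 2.32; W sinα = 34.7
Σc'Δl = 11.3 kN/m; ΣN' = 409.4 kN/m; ΣW sinα = 170.8 kN/m
Resisting = 11.3 + 409.4·tan35.0° = 11.3 + 286.7 = 298.0 kN/m
FS = 298.0 / 170.8 = 1.745

FS = 1.74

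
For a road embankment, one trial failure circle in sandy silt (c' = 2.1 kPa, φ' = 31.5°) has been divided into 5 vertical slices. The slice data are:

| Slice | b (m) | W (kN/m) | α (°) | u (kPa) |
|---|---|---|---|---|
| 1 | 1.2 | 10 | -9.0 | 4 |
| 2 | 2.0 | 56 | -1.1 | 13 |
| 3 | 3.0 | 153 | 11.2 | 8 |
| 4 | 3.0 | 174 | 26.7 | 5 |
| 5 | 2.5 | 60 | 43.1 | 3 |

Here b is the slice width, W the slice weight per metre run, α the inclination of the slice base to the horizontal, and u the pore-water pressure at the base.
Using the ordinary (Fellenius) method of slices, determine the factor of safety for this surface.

Ordinary method of slices: FS = Σ[c'·Δl_i + (W_i cosα_i − u_i·Δl_i)·tanφ'] / Σ W_i sinα_i, with Δl_i = b_i / cosα_i.
Slice 1: Δl = 1.2/cos(-9.0°) = 1.215 m; N'_1 = 10·cos(-9.0°) − 4·1.215 = 5.0; c'Δl = 2.55; W sinα = -1.6
Slice 2: Δl = 2.0/cos(-1.1°) = 2.000 m; N'_2 = 56·cos(-1.1°) − 13·2.000 = 30.0; c'Δl = 4.20; W sinα = -1.1
Slice 3: Δl = 3.0/cos11.2° = 3.058 m; N'_3 = 153·cos11.2° − 8·3.058 = 125.6; c'Δl = 6.42; W sinα = 29.7
Slice 4: Δl = 3.0/cos26.7° = 3.358 m; N'_4 = 174·cos26.7° − 5·3.358 = 138.7; c'Δl = 7.05; W sinα = 78.2
Slice 5: Δl = 2.5/cos43.1° = 3.424 m; N'_5 = 60·cos43.1° − 3·3.424 = 33.5; c'Δl = 7.19; W sinα = 41.0
Σc'Δl = 27.4 kN/m; ΣN' = 332.8 kN/m; ΣW sinα = 146.3 kN/m
Resisting = 27.4 + 332.8·tan31.5° = 27.4 + 204.0 = 231.4 kN/m
FS = 231.4 / 146.3 = 1.582

FS = 1.58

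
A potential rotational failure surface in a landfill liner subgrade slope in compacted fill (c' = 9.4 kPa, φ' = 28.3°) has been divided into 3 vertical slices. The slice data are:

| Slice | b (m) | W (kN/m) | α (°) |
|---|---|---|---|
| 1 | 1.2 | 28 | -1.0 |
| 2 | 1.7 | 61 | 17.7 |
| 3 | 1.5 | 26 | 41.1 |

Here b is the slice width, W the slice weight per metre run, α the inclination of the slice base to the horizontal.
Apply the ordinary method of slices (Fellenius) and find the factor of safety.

FS = 2.95

Ordinary method of slices: FS = Σ[c'·Δl_i + (W_i cosα_i)·tanφ'] / Σ W_i sinα_i, with Δl_i = b_i / cosα_i.
Slice 1: Δl = 1.2/cos(-1.0°) = 1.200 m; N'_1 = 28·cos(-1.0°) = 28.0; c'Δl = 11.28; W sinα = -0.5
Slice 2: Δl = 1.7/cos17.7° = 1.784 m; N'_2 = 61·cos17.7° = 58.1; c'Δl = 16.77; W sinα = 18.5
Slice 3: Δl = 1.5/cos41.1° = 1.991 m; N'_3 = 26·cos41.1° = 19.6; c'Δl = 18.71; W sinα = 17.1
Σc'Δl = 46.8 kN/m; ΣN' = 105.7 kN/m; ΣW sinα = 35.1 kN/m
Resisting = 46.8 + 105.7·tan28.3° = 46.8 + 56.9 = 103.7 kN/m
FS = 103.7 / 35.1 = 2.950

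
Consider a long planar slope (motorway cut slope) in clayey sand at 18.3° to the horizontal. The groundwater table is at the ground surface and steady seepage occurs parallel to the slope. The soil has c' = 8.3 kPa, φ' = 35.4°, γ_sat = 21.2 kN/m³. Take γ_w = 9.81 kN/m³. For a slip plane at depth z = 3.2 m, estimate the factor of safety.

With seepage parallel to the slope and the water table at the surface, the effective normal stress on the slip plane uses the buoyant unit weight γ' = γ_sat − γ_w while the driving shear stress uses γ_sat:
FS = [c' + γ' z cos²β tanφ'] / [γ_sat z sinβ cosβ]
γ' = 21.2 − 9.81 = 11.39 kN/m³
Numerator = 8.3 + 11.39·3.2·cos²18.3°·tan35.4° = 8.3 + 11.39·3.2·0.9014·0.7107 = 31.649 kPa
Denominator = 21.2·3.2·sin18.3°·cos18.3° = 21.2·3.2·0.3140·0.9494 = 20.224 kPa
FS = 31.649 / 20.224 = 1.565

FS = 1.56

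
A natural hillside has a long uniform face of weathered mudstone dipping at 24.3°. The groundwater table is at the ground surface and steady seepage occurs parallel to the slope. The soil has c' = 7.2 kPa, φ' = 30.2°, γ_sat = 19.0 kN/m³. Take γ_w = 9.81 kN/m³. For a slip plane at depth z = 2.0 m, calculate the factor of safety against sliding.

With seepage parallel to the slope and the water table at the surface, the effective normal stress on the slip plane uses the buoyant unit weight γ' = γ_sat − γ_w while the driving shear stress uses γ_sat:
FS = [c' + γ' z cos²β tanφ'] / [γ_sat z sinβ cosβ]
γ' = 19.0 − 9.81 = 9.19 kN/m³
Numerator = 7.2 + 9.19·2.0·cos²24.3°·tan30.2° = 7.2 + 9.19·2.0·0.8307·0.5820 = 16.086 kPa
Denominator = 19.0·2.0·sin24.3°·cos24.3° = 19.0·2.0·0.4115·0.9114 = 14.252 kPa
FS = 16.086 / 14.252 = 1.129

FS = 1.13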